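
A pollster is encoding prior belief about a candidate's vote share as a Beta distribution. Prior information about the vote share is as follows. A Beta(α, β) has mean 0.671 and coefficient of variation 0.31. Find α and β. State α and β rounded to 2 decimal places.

α = 2.75, β = 1.35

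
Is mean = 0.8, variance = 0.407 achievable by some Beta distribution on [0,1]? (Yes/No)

For any Beta, Var(X) < E[X]·(1−E[X]).
Here μ(1−μ) = 0.8×0.2 = 0.16, and 0.407 ≥ 0.16.

No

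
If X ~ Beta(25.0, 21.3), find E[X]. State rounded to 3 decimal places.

0.540

The Beta mean is α/(α+β) = 25.0/(25.0+21.3) = 0.540.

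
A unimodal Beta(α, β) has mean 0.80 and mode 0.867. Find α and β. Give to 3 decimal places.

α = 8.764, β = 2.191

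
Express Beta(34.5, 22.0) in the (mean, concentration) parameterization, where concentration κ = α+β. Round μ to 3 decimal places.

μ = 0.611, κ = 56.5

κ = α+β = 34.5+22.0 = 56.5; μ = α/κ = 34.5/56.5 = 0.611.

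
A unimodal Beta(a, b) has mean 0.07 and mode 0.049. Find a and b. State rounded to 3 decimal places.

a = 3.007, b = 39.946

With s = a+b: μ = a/s and mode = (a−1)/(s−2). Eliminating a = μs,
μs − 1 = m(s−2) ⇒ s(μ−m) = 1−2m ⇒ s = 0.902/0.021 = 42.9524.
So a = μs = 3.007, b = (1−μ)s = 39.946.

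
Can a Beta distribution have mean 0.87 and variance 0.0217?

Yes

For any Beta, Var(X) < E[X]·(1−E[X]).
Here μ(1−μ) = 0.87×0.13 = 0.1131, and 0.0217 < 0.1131.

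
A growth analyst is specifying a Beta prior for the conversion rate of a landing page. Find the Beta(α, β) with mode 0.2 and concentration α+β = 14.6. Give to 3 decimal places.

α = 3.520, β = 11.080

For α,β>1 the mode is (α−1)/(α+β−2), so α = mode·(κ−2)+1 = 0.2×12.6+1 = 3.520.
And β = (1−mode)·(κ−2)+1 = 0.8×12.6+1 = 11.080.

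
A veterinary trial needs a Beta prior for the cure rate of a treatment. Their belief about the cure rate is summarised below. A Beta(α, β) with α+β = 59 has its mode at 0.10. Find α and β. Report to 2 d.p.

α = 6.70, β = 52.30

For α,β>1 the mode is (α−1)/(α+β−2), so α = mode·(κ−2)+1 = 0.10×57+1 = 6.70.
And β = (1−mode)·(κ−2)+1 = 0.90×57+1 = 52.30.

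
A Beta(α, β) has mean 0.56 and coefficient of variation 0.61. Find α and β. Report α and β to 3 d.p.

σ = CV·μ = 0.61×0.56 = 0.34160, so σ² = 0.116691.
s+1 = μ(1−μ)/σ² = 0.2464/0.116691 = 2.1116, so s = α+β = 1.1116.
α = μs = 0.622, β = (1−μ)s = 0.489.

α = 0.622, β = 0.489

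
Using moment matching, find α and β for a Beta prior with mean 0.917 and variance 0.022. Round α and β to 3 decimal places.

Let s = α+β. The Beta variance is μ(1−μ)/(s+1).
So s+1 = μ(1−μ)/σ² = (0.917×0.083)/0.022 = 0.076111/0.022 = 3.4596, giving s = 2.4596.
Then α = μs = 0.917×2.4596 = 2.255 and β = (1−μ)s = 0.083×2.4596 = 0.204.

α = 2.255, β = 0.204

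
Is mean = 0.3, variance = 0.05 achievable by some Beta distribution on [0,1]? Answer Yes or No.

Yes

The Beta variance bound is σ² < μ(1−μ).
Here μ(1−μ) = 0.3×0.7 = 0.21, and 0.05 < 0.21.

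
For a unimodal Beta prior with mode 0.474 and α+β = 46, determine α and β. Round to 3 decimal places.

For α,β>1 the mode is (α−1)/(α+β−2), so α = mode·(κ−2)+1 = 0.474×44+1 = 21.856.
And β = (1−mode)·(κ−2)+1 = 0.526×44+1 = 24.144.

α = 21.856, β = 24.144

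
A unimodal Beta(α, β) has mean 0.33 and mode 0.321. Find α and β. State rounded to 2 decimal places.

α = 13.13, β = 26.65

Let s = α+β. Mean gives α = μs = 0.33s; mode gives (α−1)/(s−2) = 0.321.
Substituting: 0.33s − 1 = 0.321(s−2) = 0.321s − 0.642, so 0.009s = 0.358 and s = 39.7778.
Then α = 0.33×39.7778 = 13.13 and β = s−α = 26.65.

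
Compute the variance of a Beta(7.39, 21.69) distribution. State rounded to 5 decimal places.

Var = αβ/[(α+β)²(α+β+1)] = (7.39×21.69)/(29.08²×30.08) = 160.2891/25437.043712 = 0.00630.

0.00630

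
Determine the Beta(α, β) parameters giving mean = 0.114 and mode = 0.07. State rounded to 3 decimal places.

Let s = α+β. Mean gives α = μs = 0.114s; mode gives (α−1)/(s−2) = 0.07.
Substituting: 0.114s − 1 = 0.07(s−2) = 0.07s − 0.14, so 0.044s = 0.86 and s = 19.5455.
Then α = 0.114×19.5455 = 2.228 and β = s−α = 17.317.

α = 2.228, β = 17.317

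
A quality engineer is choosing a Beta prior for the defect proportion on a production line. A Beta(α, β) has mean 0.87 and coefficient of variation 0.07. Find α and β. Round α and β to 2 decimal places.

σ = CV·μ = 0.07×0.87 = 0.06090, so σ² = 0.003709.
s+1 = μ(1−μ)/σ² = 0.1131/0.003709 = 30.4950, so s = α+β = 29.4950.
α = μs = 25.66, β = (1−μ)s = 3.83.

α = 25.66, β = 3.83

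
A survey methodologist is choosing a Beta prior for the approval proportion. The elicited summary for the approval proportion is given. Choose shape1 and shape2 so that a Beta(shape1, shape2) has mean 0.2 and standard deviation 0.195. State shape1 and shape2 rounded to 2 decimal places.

Variance = 0.195² = 0.038025. The moment-matching identity shape1+shape2 = μ(1−μ)/Var − 1 gives
shape1+shape2 = 0.16/0.038025 − 1 = 3.2078, so shape1 = μ·3.2078 = 0.64 and shape2 = (1−μ)·3.2078 = 2.57.

shape1 = 0.64, shape2 = 2.57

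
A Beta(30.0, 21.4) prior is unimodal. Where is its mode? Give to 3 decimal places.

With α,β > 1, mode = (α−1)/(α+β−2) = 29.0/49.4 = 0.587.

0.587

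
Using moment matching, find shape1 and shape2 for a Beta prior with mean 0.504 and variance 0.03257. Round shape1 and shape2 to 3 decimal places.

By moment matching, shape1+shape2 = μ(1−μ)/σ² − 1 = (0.504·0.496)/0.03257 − 1 = 7.6753 − 1 = 6.6753.
Since shape1/(shape1+shape2) = μ, shape1 = 0.504·6.6753 = 3.364 and shape2 = 0.496·6.6753 = 3.311.

shape1 = 3.364, shape2 = 3.311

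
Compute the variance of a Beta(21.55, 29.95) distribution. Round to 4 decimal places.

0.0046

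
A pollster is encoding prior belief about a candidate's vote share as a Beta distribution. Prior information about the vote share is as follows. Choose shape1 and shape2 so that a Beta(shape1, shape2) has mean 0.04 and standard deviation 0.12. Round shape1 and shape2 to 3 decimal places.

Variance = 0.12² = 0.0144. The moment-matching identity shape1+shape2 = μ(1−μ)/Var − 1 gives
shape1+shape2 = 0.0384/0.0144 − 1 = 1.6667, so shape1 = μ·1.6667 = 0.067 and shape2 = (1−μ)·1.6667 = 1.600.

shape1 = 0.067, shape2 = 1.600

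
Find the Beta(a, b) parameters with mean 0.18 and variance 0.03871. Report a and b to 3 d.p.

a = 0.506, b = 2.307

Let s = a+b. The Beta variance is μ(1−μ)/(s+1).
So s+1 = μ(1−μ)/σ² = (0.18×0.82)/0.03871 = 0.1476/0.03871 = 3.8130, giving s = 2.8130.
Then a = μs = 0.18×2.8130 = 0.506 and b = (1−μ)s = 0.82×2.8130 = 2.307.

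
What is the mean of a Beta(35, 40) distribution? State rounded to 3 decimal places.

E[X] = α/(α+β) = 35/75 = 0.467.

0.467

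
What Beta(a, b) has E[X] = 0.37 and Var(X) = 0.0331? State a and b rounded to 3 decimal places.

a = 2.236, b = 3.807

By moment matching, a+b = μ(1−μ)/σ² − 1 = (0.37·0.63)/0.0331 − 1 = 7.0423 − 1 = 6.0423.
Since a/(a+b) = μ, a = 0.37·6.0423 = 2.236 and b = 0.63·6.0423 = 3.807.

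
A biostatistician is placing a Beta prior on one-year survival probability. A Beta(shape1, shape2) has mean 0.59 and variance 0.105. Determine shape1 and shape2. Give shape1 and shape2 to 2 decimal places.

shape1 = 0.77, shape2 = 0.53

Write ν = shape1+shape2; then shape1 = μν and Var = μ(1−μ)/(ν+1).
ν = μ(1−μ)/Var − 1 = 0.2419/0.105 − 1 = 1.3038.
shape1 = 0.59·1.3038 = 0.77, shape2 = 0.41·1.3038 = 0.53.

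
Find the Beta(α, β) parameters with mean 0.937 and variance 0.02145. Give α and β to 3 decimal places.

α = 1.642, β = 0.110

Let s = α+β. The Beta variance is μ(1−μ)/(s+1).
So s+1 = μ(1−μ)/σ² = (0.937×0.063)/0.02145 = 0.059031/0.02145 = 2.7520, giving s = 1.7520.
Then α = μs = 0.937×1.7520 = 1.642 and β = (1−μ)s = 0.063×1.7520 = 0.110.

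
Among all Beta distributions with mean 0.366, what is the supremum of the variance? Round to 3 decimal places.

0.232

For fixed mean μ the Beta variance is μ(1−μ)/(α+β+1), increasing as α+β decreases.
Its least upper bound (not attained) is μ(1−μ) = 0.366·0.634 = 0.232.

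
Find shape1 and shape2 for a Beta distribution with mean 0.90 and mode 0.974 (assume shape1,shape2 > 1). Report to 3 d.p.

Let s = shape1+shape2. Mean gives shape1 = μs = 0.90s; mode gives (shape1−1)/(s−2) = 0.974.
Substituting: 0.90s − 1 = 0.974(s−2) = 0.974s − 1.948, so -0.074s = -0.948 and s = 12.8108.
Then shape1 = 0.90×12.8108 = 11.530 and shape2 = s−shape1 = 1.281.

shape1 = 11.530, shape2 = 1.281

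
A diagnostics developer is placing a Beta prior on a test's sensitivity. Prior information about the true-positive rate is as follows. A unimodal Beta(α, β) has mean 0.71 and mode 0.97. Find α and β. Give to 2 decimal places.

α = 2.57, β = 1.05

With s = α+β: μ = α/s and mode = (α−1)/(s−2). Eliminating α = μs,
μs − 1 = m(s−2) ⇒ s(μ−m) = 1−2m ⇒ s = -0.94/-0.26 = 3.6154.
So α = μs = 2.57, β = (1−μ)s = 1.05.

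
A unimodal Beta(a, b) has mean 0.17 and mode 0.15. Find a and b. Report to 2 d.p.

Let s = a+b. Mean gives a = μs = 0.17s; mode gives (a−1)/(s−2) = 0.15.
Substituting: 0.17s − 1 = 0.15(s−2) = 0.15s − 0.30, so 0.02s = 0.70 and s = 35.0000.
Then a = 0.17×35.0000 = 5.95 and b = s−a = 29.05.

a = 5.95, b = 29.05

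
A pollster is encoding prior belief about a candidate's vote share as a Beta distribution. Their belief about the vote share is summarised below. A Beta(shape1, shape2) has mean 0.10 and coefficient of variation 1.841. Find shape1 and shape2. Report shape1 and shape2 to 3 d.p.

shape1 = 0.166, shape2 = 1.490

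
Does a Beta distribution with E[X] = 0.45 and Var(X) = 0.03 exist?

A Beta with mean μ has variance μ(1−μ)/(α+β+1) < μ(1−μ).
Here μ(1−μ) = 0.45×0.55 = 0.2475, and 0.03 < 0.2475.

Yes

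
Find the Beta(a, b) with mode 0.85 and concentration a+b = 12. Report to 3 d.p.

Since the density peak of Beta(a,b) is at (a−1)/(a+b−2),
a = 1 + 0.85(12−2) = 9.500 and b = 12 − 9.500 = 2.500.

a = 9.500, b = 2.500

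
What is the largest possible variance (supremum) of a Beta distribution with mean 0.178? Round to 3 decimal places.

Var = μ(1−μ)/(α+β+1), which approaches μ(1−μ) as α+β → 0.
So the supremum is μ(1−μ) = 0.178×0.822 = 0.146.

0.146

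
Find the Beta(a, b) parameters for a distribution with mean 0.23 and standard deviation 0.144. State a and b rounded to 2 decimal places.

σ² = 0.144² = 0.020736.
With s = a+b, Var = μ(1−μ)/(s+1), so s+1 = (0.23×0.77)/0.020736 = 8.5407 and s = 7.5407.
a = μs = 1.73, b = (1−μ)s = 5.81.

a = 1.73, b = 5.81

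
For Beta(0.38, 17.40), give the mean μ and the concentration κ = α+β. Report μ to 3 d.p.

κ = α+β = 0.38+17.40 = 17.78; μ = α/κ = 0.38/17.78 = 0.021.

μ = 0.021, κ = 17.78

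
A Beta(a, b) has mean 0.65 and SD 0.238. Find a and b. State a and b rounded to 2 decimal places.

a = 1.96, b = 1.06

Variance = 0.238² = 0.056644. The moment-matching identity a+b = μ(1−μ)/Var − 1 gives
a+b = 0.2275/0.056644 − 1 = 3.0163, so a = μ·3.0163 = 1.96 and b = (1−μ)·3.0163 = 1.06.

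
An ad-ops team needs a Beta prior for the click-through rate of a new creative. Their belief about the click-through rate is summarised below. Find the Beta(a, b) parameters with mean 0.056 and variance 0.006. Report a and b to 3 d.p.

Let s = a+b. The Beta variance is μ(1−μ)/(s+1).
So s+1 = μ(1−μ)/σ² = (0.056×0.944)/0.006 = 0.052864/0.006 = 8.8107, giving s = 7.8107.
Then a = μs = 0.056×7.8107 = 0.437 and b = (1−μ)s = 0.944×7.8107 = 7.373.

a = 0.437, b = 7.373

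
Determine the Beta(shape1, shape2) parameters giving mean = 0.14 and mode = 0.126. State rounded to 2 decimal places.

shape1 = 7.48, shape2 = 45.95

Let s = shape1+shape2. Mean gives shape1 = μs = 0.14s; mode gives (shape1−1)/(s−2) = 0.126.
Substituting: 0.14s − 1 = 0.126(s−2) = 0.126s − 0.252, so 0.014s = 0.748 and s = 53.4286.
Then shape1 = 0.14×53.4286 = 7.48 and shape2 = s−shape1 = 45.95.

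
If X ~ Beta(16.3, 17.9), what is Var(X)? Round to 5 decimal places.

α+β = 34.2 and αβ = 291.77, so Var = αβ/[(α+β)²(α+β+1)] = 291.77/41171.328 = 0.00709.

0.00709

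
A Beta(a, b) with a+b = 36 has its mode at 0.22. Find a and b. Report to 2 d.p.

Mode = (a−1)/(κ−2) with κ = a+b, so a−1 = 0.22·34 = 7.48.
a = 8.48; b = κ − a = 27.52.

a = 8.48, b = 27.52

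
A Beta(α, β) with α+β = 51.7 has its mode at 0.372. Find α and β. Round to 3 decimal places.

α = 19.488, β = 32.212

Mode = (α−1)/(κ−2) with κ = α+β, so α−1 = 0.372·49.7 = 18.488.
α = 19.488; β = κ − α = 32.212.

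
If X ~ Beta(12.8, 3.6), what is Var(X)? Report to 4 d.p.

0.0098

μ = 12.8/16.4 = 0.780488; Var = μ(1−μ)/(α+β+1) = 0.1713266/17.4 = 0.0098.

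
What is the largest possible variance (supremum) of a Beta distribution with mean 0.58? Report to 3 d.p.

For fixed mean μ the Beta variance is μ(1−μ)/(α+β+1), increasing as α+β decreases.
Its least upper bound (not attained) is μ(1−μ) = 0.58·0.42 = 0.244.

0.244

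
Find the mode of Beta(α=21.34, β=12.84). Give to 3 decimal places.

With α,β > 1, mode = (α−1)/(α+β−2) = 20.34/32.18 = 0.632.

0.632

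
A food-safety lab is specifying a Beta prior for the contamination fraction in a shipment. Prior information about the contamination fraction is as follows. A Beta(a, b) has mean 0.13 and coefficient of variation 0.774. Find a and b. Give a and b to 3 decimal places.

a = 1.322, b = 8.849

σ = CV·μ = 0.774×0.13 = 0.10062, so σ² = 0.010124.
s+1 = μ(1−μ)/σ² = 0.1131/0.010124 = 11.1710, so s = a+b = 10.1710.
a = μs = 1.322, b = (1−μ)s = 8.849.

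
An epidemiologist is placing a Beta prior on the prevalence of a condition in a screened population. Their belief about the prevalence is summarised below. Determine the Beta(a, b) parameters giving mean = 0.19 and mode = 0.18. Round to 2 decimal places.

Let s = a+b. Mean gives a = μs = 0.19s; mode gives (a−1)/(s−2) = 0.18.
Substituting: 0.19s − 1 = 0.18(s−2) = 0.18s − 0.36, so 0.01s = 0.64 and s = 64.0000.
Then a = 0.19×64.0000 = 12.16 and b = s−a = 51.84.

a = 12.16, b = 51.84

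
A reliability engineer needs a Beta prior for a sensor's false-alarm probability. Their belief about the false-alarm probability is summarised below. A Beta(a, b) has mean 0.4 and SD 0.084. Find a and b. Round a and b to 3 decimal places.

Variance = 0.084² = 0.007056. The moment-matching identity a+b = μ(1−μ)/Var − 1 gives
a+b = 0.24/0.007056 − 1 = 33.0136, so a = μ·33.0136 = 13.205 and b = (1−μ)·33.0136 = 19.808.

a = 13.205, b = 19.808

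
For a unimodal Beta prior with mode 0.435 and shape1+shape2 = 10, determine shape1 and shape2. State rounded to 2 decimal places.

Mode = (shape1−1)/(κ−2) with κ = shape1+shape2, so shape1−1 = 0.435·8 = 3.48.
shape1 = 4.48; shape2 = κ − shape1 = 5.52.

shape1 = 4.48, shape2 = 5.52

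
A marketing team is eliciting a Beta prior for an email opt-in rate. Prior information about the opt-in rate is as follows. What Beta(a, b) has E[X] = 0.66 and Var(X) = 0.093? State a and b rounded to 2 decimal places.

a = 0.93, b = 0.48

By moment matching, a+b = μ(1−μ)/σ² − 1 = (0.66·0.34)/0.093 − 1 = 2.4129 − 1 = 1.4129.
Since a/(a+b) = μ, a = 0.66·1.4129 = 0.93 and b = 0.34·1.4129 = 0.48.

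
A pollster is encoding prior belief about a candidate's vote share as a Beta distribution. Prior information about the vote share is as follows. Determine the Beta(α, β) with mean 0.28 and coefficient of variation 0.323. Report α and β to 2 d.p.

α = 6.62, β = 17.03

Var = (CV·μ)² = (0.323×0.28)² = 0.008179.
α+β = μ(1−μ)/Var − 1 = 0.2016/0.008179 − 1 = 23.6473.
Thus α = 0.28·23.6473 = 6.62 and β = 0.72·23.6473 = 17.03.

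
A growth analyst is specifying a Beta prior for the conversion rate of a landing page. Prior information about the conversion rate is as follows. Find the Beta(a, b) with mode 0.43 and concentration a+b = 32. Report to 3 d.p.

a = 13.900, b = 18.100

Mode = (a−1)/(κ−2) with κ = a+b, so a−1 = 0.43·30 = 12.900.
a = 13.900; b = κ − a = 18.100.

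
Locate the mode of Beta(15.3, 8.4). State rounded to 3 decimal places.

The density x^(α−1)(1−x)^(β−1) is maximised at (α−1)/(α+β−2) = 14.3/21.7 = 0.659.

0.659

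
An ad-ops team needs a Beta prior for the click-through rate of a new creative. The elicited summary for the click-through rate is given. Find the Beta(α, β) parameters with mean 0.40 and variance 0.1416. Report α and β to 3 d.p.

By moment matching, α+β = μ(1−μ)/σ² − 1 = (0.40·0.60)/0.1416 − 1 = 1.6949 − 1 = 0.6949.
Since α/(α+β) = μ, α = 0.40·0.6949 = 0.278 and β = 0.60·0.6949 = 0.417.

α = 0.278, β = 0.417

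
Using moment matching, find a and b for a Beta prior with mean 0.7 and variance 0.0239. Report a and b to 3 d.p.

a = 5.451, b = 2.336

By moment matching, a+b = μ(1−μ)/σ² − 1 = (0.7·0.3)/0.0239 − 1 = 8.7866 − 1 = 7.7866.
Since a/(a+b) = μ, a = 0.7·7.7866 = 5.451 and b = 0.3·7.7866 = 2.336.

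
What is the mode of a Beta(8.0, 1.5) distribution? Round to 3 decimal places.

With α,β > 1, mode = (α−1)/(α+β−2) = 7.0/7.5 = 0.933.

0.933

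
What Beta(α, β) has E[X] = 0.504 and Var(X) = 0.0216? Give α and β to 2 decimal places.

Write ν = α+β; then α = μν and Var = μ(1−μ)/(ν+1).
ν = μ(1−μ)/Var − 1 = 0.249984/0.0216 − 1 = 10.5733.
α = 0.504·10.5733 = 5.33, β = 0.496·10.5733 = 5.24.

α = 5.33, β = 5.24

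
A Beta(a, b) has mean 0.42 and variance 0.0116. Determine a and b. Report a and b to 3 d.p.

a = 8.400, b = 11.600

Let s = a+b. The Beta variance is μ(1−μ)/(s+1).
So s+1 = μ(1−μ)/σ² = (0.42×0.58)/0.0116 = 0.2436/0.0116 = 21.0000, giving s = 20.0000.
Then a = μs = 0.42×20.0000 = 8.400 and b = (1−μ)s = 0.58×20.0000 = 11.600.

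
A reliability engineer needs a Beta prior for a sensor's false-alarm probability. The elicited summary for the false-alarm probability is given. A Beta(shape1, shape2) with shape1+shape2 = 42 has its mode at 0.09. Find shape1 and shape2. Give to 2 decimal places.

For shape1,shape2>1 the mode is (shape1−1)/(shape1+shape2−2), so shape1 = mode·(κ−2)+1 = 0.09×40+1 = 4.60.
And shape2 = (1−mode)·(κ−2)+1 = 0.91×40+1 = 37.40.

shape1 = 4.60, shape2 = 37.40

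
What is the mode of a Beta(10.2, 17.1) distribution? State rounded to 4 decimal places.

The density x^(α−1)(1−x)^(β−1) is maximised at (α−1)/(α+β−2) = 9.2/25.3 = 0.3636.

0.3636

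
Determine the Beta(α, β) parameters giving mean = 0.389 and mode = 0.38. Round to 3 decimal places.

With s = α+β: μ = α/s and mode = (α−1)/(s−2). Eliminating α = μs,
μs − 1 = m(s−2) ⇒ s(μ−m) = 1−2m ⇒ s = 0.24/0.009 = 26.6667.
So α = μs = 10.373, β = (1−μ)s = 16.293.

α = 10.373, β = 16.293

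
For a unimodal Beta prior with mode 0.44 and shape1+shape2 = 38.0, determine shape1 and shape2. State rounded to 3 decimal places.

For shape1,shape2>1 the mode is (shape1−1)/(shape1+shape2−2), so shape1 = mode·(κ−2)+1 = 0.44×36.0+1 = 16.840.
And shape2 = (1−mode)·(κ−2)+1 = 0.56×36.0+1 = 21.160.

shape1 = 16.840, shape2 = 21.160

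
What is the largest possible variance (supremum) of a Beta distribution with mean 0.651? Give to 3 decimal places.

0.227

For fixed mean μ the Beta variance is μ(1−μ)/(α+β+1), increasing as α+β decreases.
Its least upper bound (not attained) is μ(1−μ) = 0.651·0.349 = 0.227.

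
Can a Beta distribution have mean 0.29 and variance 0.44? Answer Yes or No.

No

For any Beta, Var(X) < E[X]·(1−E[X]).
Here μ(1−μ) = 0.29×0.71 = 0.2059, and 0.44 ≥ 0.2059.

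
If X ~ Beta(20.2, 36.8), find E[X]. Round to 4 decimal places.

The Beta mean is α/(α+β) = 20.2/(20.2+36.8) = 0.3544.

0.3544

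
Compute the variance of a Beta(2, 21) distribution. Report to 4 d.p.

Var = αβ/[(α+β)²(α+β+1)] = (2×21)/(23²×24) = 42/12696 = 0.0033.

0.0033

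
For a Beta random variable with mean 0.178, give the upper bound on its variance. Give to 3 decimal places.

0.146

For fixed mean μ the Beta variance is μ(1−μ)/(α+β+1), increasing as α+β decreases.
Its least upper bound (not attained) is μ(1−μ) = 0.178·0.822 = 0.146.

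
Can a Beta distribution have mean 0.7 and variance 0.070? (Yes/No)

Yes

The Beta variance bound is σ² < μ(1−μ).
Here μ(1−μ) = 0.7×0.3 = 0.21, and 0.070 < 0.21.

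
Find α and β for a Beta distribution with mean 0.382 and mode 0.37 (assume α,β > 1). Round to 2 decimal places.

α = 8.28, β = 13.39

Let s = α+β. Mean gives α = μs = 0.382s; mode gives (α−1)/(s−2) = 0.37.
Substituting: 0.382s − 1 = 0.37(s−2) = 0.37s − 0.74, so 0.012s = 0.26 and s = 21.6667.
Then α = 0.382×21.6667 = 8.28 and β = s−α = 13.39.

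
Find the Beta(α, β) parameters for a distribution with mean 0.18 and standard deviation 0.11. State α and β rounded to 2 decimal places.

α = 2.02, β = 9.18

Variance = 0.11² = 0.0121. The moment-matching identity α+β = μ(1−μ)/Var − 1 gives
α+β = 0.1476/0.0121 − 1 = 11.1983, so α = μ·11.1983 = 2.02 and β = (1−μ)·11.1983 = 9.18.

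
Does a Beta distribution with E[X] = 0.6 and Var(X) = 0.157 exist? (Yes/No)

Yes

The Beta variance bound is σ² < μ(1−μ).
Here μ(1−μ) = 0.6×0.4 = 0.24, and 0.157 < 0.24.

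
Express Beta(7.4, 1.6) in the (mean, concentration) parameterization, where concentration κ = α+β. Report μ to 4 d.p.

μ = 0.8222, κ = 9.0

κ = α+β = 7.4+1.6 = 9.0; μ = α/κ = 7.4/9.0 = 0.8222.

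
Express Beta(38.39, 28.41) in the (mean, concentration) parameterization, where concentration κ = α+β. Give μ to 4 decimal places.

μ = 0.5747, κ = 66.80

κ = α+β = 38.39+28.41 = 66.80; μ = α/κ = 38.39/66.80 = 0.5747.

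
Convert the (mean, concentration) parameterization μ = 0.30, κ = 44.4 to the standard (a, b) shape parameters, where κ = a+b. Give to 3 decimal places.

a = 13.320, b = 31.080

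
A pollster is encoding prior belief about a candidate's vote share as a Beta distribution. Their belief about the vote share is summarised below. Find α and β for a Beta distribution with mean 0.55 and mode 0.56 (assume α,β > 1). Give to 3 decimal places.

α = 6.600, β = 5.400

Let s = α+β. Mean gives α = μs = 0.55s; mode gives (α−1)/(s−2) = 0.56.
Substituting: 0.55s − 1 = 0.56(s−2) = 0.56s − 1.12, so -0.01s = -0.12 and s = 12.0000.
Then α = 0.55×12.0000 = 6.600 and β = s−α = 5.400.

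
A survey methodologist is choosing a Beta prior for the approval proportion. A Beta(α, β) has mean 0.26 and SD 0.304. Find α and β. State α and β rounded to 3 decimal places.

σ² = 0.304² = 0.092416.
With s = α+β, Var = μ(1−μ)/(s+1), so s+1 = (0.26×0.74)/0.092416 = 2.0819 and s = 1.0819.
α = μs = 0.281, β = (1−μ)s = 0.801.

α = 0.281, β = 0.801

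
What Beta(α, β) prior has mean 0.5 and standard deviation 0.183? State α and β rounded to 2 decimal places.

First σ² = 0.033489. Setting α = μn, β = (1−μ)n with n = α+β,
μ(1−μ)/(n+1) = 0.033489 ⇒ n+1 = 0.25/0.033489 = 7.4651 ⇒ n = 6.4651.
Hence α = 0.5×6.4651 = 3.23, β = 0.5×6.4651 = 3.23.

α = 3.23, β = 3.23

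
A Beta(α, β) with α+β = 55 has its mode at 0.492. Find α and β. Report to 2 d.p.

α = 27.08, β = 27.92

For α,β>1 the mode is (α−1)/(α+β−2), so α = mode·(κ−2)+1 = 0.492×53+1 = 27.08.
And β = (1−mode)·(κ−2)+1 = 0.508×53+1 = 27.92.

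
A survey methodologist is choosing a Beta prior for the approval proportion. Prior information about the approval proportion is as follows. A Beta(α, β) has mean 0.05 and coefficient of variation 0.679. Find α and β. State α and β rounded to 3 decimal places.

Var = (CV·μ)² = (0.679×0.05)² = 0.001153.
α+β = μ(1−μ)/Var − 1 = 0.0475/0.001153 − 1 = 40.2111.
Thus α = 0.05·40.2111 = 2.011 and β = 0.95·40.2111 = 38.201.

α = 2.011, β = 38.201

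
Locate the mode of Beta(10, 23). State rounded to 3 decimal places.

The density x^(α−1)(1−x)^(β−1) is maximised at (α−1)/(α+β−2) = 9/31 = 0.290.

0.290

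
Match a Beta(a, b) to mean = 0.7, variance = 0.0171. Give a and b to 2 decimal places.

a = 7.90, b = 3.38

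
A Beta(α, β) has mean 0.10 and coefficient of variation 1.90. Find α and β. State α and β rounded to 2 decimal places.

σ = CV·μ = 1.90×0.10 = 0.19000, so σ² = 0.036100.
s+1 = μ(1−μ)/σ² = 0.0900/0.036100 = 2.4931, so s = α+β = 1.4931.
α = μs = 0.15, β = (1−μ)s = 1.34.

α = 0.15, β = 1.34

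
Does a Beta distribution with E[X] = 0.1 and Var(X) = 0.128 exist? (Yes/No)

A Beta with mean μ has variance μ(1−μ)/(α+β+1) < μ(1−μ).
Here μ(1−μ) = 0.1×0.9 = 0.09, and 0.128 ≥ 0.09.

No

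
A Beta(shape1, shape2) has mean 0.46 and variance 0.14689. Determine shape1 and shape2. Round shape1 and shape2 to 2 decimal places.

Write ν = shape1+shape2; then shape1 = μν and Var = μ(1−μ)/(ν+1).
ν = μ(1−μ)/Var − 1 = 0.2484/0.14689 − 1 = 0.6911.
shape1 = 0.46·0.6911 = 0.32, shape2 = 0.54·0.6911 = 0.37.

shape1 = 0.32, shape2 = 0.37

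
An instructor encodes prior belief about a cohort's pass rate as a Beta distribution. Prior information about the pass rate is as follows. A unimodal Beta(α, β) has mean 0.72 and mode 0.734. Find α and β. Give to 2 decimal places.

Let s = α+β. Mean gives α = μs = 0.72s; mode gives (α−1)/(s−2) = 0.734.
Substituting: 0.72s − 1 = 0.734(s−2) = 0.734s − 1.468, so -0.014s = -0.468 and s = 33.4286.
Then α = 0.72×33.4286 = 24.07 and β = s−α = 9.36.

α = 24.07, β = 9.36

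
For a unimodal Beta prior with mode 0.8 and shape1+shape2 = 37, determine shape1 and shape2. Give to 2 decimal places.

shape1 = 29.00, shape2 = 8.00

For shape1,shape2>1 the mode is (shape1−1)/(shape1+shape2−2), so shape1 = mode·(κ−2)+1 = 0.8×35+1 = 29.00.
And shape2 = (1−mode)·(κ−2)+1 = 0.2×35+1 = 8.00.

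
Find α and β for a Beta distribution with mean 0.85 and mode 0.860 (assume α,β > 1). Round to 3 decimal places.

α = 61.200, β = 10.800

With s = α+β: μ = α/s and mode = (α−1)/(s−2). Eliminating α = μs,
μs − 1 = m(s−2) ⇒ s(μ−m) = 1−2m ⇒ s = -0.720/-0.010 = 72.0000.
So α = μs = 61.200, β = (1−μ)s = 10.800.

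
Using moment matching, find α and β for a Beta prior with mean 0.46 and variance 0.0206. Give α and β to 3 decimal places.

α = 5.087, β = 5.971

Write ν = α+β; then α = μν and Var = μ(1−μ)/(ν+1).
ν = μ(1−μ)/Var − 1 = 0.2484/0.0206 − 1 = 11.0583.
α = 0.46·11.0583 = 5.087, β = 0.54·11.0583 = 5.971.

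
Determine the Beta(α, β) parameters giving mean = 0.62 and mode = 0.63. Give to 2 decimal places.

Let s = α+β. Mean gives α = μs = 0.62s; mode gives (α−1)/(s−2) = 0.63.
Substituting: 0.62s − 1 = 0.63(s−2) = 0.63s − 1.26, so -0.01s = -0.26 and s = 26.0000.
Then α = 0.62×26.0000 = 16.12 and β = s−α = 9.88.

α = 16.12, β = 9.88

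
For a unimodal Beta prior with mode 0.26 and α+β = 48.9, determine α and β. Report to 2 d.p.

Since the density peak of Beta(α,β) is at (α−1)/(α+β−2),
α = 1 + 0.26(48.9−2) = 13.19 and β = 48.9 − 13.19 = 35.71.

α = 13.19, β = 35.71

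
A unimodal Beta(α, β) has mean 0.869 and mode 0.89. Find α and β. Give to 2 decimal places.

α = 32.28, β = 4.87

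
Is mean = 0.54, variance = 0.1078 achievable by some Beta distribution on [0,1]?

Yes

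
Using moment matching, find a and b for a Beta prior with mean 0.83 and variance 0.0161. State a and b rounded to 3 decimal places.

a = 6.444, b = 1.320

Let s = a+b. The Beta variance is μ(1−μ)/(s+1).
So s+1 = μ(1−μ)/σ² = (0.83×0.17)/0.0161 = 0.1411/0.0161 = 8.7640, giving s = 7.7640.
Then a = μs = 0.83×7.7640 = 6.444 and b = (1−μ)s = 0.17×7.7640 = 1.320.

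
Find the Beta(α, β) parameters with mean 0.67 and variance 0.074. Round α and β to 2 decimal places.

α = 1.33, β = 0.66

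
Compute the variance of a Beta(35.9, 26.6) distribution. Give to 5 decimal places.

Var = αβ/[(α+β)²(α+β+1)] = (35.9×26.6)/(62.5²×63.5) = 954.94/248046.875 = 0.00385.

0.00385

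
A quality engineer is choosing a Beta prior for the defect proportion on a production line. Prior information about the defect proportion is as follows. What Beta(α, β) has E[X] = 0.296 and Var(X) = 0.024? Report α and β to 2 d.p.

Write ν = α+β; then α = μν and Var = μ(1−μ)/(ν+1).
ν = μ(1−μ)/Var − 1 = 0.208384/0.024 − 1 = 7.6827.
α = 0.296·7.6827 = 2.27, β = 0.704·7.6827 = 5.41.

α = 2.27, β = 5.41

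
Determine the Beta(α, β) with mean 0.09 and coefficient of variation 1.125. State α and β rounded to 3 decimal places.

α = 0.629, β = 6.360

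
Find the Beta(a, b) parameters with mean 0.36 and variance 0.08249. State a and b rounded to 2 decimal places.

Let s = a+b. The Beta variance is μ(1−μ)/(s+1).
So s+1 = μ(1−μ)/σ² = (0.36×0.64)/0.08249 = 0.2304/0.08249 = 2.7931, giving s = 1.7931.
Then a = μs = 0.36×1.7931 = 0.65 and b = (1−μ)s = 0.64×1.7931 = 1.15.

a = 0.65, b = 1.15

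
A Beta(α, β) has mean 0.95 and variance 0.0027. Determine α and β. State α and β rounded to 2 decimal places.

α = 15.76, β = 0.83

Write ν = α+β; then α = μν and Var = μ(1−μ)/(ν+1).
ν = μ(1−μ)/Var − 1 = 0.0475/0.0027 − 1 = 16.5926.
α = 0.95·16.5926 = 15.76, β = 0.05·16.5926 = 0.83.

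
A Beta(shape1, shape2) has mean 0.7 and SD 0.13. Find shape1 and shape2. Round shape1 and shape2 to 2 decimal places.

shape1 = 8.00, shape2 = 3.43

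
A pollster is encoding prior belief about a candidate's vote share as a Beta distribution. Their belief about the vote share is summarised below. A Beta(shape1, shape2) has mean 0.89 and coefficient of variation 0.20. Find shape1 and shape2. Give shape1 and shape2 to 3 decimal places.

Var = (CV·μ)² = (0.20×0.89)² = 0.031684.
shape1+shape2 = μ(1−μ)/Var − 1 = 0.0979/0.031684 − 1 = 2.0899.
Thus shape1 = 0.89·2.0899 = 1.860 and shape2 = 0.11·2.0899 = 0.230.

shape1 = 1.860, shape2 = 0.230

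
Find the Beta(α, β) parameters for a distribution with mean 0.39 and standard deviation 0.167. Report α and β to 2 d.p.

α = 2.94, β = 4.59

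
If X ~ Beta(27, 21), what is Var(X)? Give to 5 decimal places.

Var = αβ/[(α+β)²(α+β+1)] = (27×21)/(48²×49) = 567/112896 = 0.00502.

0.00502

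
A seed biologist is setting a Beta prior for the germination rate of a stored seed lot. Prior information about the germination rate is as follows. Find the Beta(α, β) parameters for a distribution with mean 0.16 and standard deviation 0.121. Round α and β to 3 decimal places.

First σ² = 0.014641. Setting α = μn, β = (1−μ)n with n = α+β,
μ(1−μ)/(n+1) = 0.014641 ⇒ n+1 = 0.1344/0.014641 = 9.1797 ⇒ n = 8.1797.
Hence α = 0.16×8.1797 = 1.309, β = 0.84×8.1797 = 6.871.

α = 1.309, β = 6.871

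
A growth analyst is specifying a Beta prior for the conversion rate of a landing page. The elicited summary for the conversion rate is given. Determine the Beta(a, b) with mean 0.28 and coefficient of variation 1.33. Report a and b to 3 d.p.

a = 0.127, b = 0.327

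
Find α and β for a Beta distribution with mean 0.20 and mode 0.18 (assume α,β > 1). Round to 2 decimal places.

α = 6.40, β = 25.60

Let s = α+β. Mean gives α = μs = 0.20s; mode gives (α−1)/(s−2) = 0.18.
Substituting: 0.20s − 1 = 0.18(s−2) = 0.18s − 0.36, so 0.02s = 0.64 and s = 32.0000.
Then α = 0.20×32.0000 = 6.40 and β = s−α = 25.60.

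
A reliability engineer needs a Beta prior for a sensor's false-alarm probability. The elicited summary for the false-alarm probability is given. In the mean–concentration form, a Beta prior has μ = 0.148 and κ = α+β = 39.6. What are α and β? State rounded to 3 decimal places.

α = 5.861, β = 33.739

Split κ in proportion μ : (1−μ): α = 0.148·39.6 = 5.861, β = 39.6 − 5.861 = 33.739.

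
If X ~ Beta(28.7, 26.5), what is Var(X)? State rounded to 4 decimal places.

0.0044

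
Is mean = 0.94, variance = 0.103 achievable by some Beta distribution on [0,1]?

No

A Beta with mean μ has variance μ(1−μ)/(α+β+1) < μ(1−μ).
Here μ(1−μ) = 0.94×0.06 = 0.0564, and 0.103 ≥ 0.0564.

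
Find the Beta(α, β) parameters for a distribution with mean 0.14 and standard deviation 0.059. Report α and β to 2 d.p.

First σ² = 0.003481. Setting α = μn, β = (1−μ)n with n = α+β,
μ(1−μ)/(n+1) = 0.003481 ⇒ n+1 = 0.1204/0.003481 = 34.5878 ⇒ n = 33.5878.
Hence α = 0.14×33.5878 = 4.70, β = 0.86×33.5878 = 28.89.

α = 4.70, β = 28.89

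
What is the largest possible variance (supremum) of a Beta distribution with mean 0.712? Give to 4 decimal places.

For fixed mean μ the Beta variance is μ(1−μ)/(α+β+1), increasing as α+β decreases.
Its least upper bound (not attained) is μ(1−μ) = 0.712·0.288 = 0.2051.

0.2051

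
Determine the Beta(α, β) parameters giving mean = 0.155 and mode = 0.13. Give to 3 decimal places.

Let s = α+β. Mean gives α = μs = 0.155s; mode gives (α−1)/(s−2) = 0.13.
Substituting: 0.155s − 1 = 0.13(s−2) = 0.13s − 0.26, so 0.025s = 0.74 and s = 29.6000.
Then α = 0.155×29.6000 = 4.588 and β = s−α = 25.012.

α = 4.588, β = 25.012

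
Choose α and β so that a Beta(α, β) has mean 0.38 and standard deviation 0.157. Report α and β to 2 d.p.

α = 3.25, β = 5.31

Variance = 0.157² = 0.024649. The moment-matching identity α+β = μ(1−μ)/Var − 1 gives
α+β = 0.2356/0.024649 − 1 = 8.5582, so α = μ·8.5582 = 3.25 and β = (1−μ)·8.5582 = 5.31.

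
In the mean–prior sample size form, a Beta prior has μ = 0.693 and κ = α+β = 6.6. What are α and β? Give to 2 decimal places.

α = 4.57, β = 2.03

Split κ in proportion μ : (1−μ): α = 0.693·6.6 = 4.57, β = 6.6 − 4.57 = 2.03.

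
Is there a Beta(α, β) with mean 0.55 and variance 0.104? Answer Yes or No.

The Beta variance bound is σ² < μ(1−μ).
Here μ(1−μ) = 0.55×0.45 = 0.2475, and 0.104 < 0.2475.

Yes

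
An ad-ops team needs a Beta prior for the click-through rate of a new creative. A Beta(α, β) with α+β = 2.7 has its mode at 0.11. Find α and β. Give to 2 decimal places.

Mode = (α−1)/(κ−2) with κ = α+β, so α−1 = 0.11·0.7 = 0.08.
α = 1.08; β = κ − α = 1.62.

α = 1.08, β = 1.62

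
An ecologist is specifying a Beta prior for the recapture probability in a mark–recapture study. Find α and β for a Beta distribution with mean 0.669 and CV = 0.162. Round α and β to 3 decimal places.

α = 11.943, β = 5.909

σ = CV·μ = 0.162×0.669 = 0.10838, so σ² = 0.011746.
s+1 = μ(1−μ)/σ² = 0.221439/0.011746 = 18.8526, so s = α+β = 17.8526.
α = μs = 11.943, β = (1−μ)s = 5.909.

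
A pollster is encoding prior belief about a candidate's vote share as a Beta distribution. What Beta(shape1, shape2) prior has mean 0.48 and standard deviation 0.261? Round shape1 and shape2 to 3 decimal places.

shape1 = 1.279, shape2 = 1.385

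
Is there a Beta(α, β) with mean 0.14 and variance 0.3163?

A Beta with mean μ has variance μ(1−μ)/(α+β+1) < μ(1−μ).
Here μ(1−μ) = 0.14×0.86 = 0.1204, and 0.3163 ≥ 0.1204.

No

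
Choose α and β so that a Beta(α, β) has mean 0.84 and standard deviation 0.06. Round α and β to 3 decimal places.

α = 30.520, β = 5.813

σ² = 0.06² = 0.0036.
With s = α+β, Var = μ(1−μ)/(s+1), so s+1 = (0.84×0.16)/0.0036 = 37.3333 and s = 36.3333.
α = μs = 30.520, β = (1−μ)s = 5.813.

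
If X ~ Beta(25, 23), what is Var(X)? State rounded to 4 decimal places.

0.0051

μ = 25/48 = 0.520833; Var = μ(1−μ)/(α+β+1) = 0.2495660/49 = 0.0051.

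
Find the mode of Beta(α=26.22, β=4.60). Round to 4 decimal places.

The density x^(α−1)(1−x)^(β−1) is maximised at (α−1)/(α+β−2) = 25.22/28.82 = 0.8751.

0.8751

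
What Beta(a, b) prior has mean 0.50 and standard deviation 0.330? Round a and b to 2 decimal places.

σ² = 0.330² = 0.108900.
With s = a+b, Var = μ(1−μ)/(s+1), so s+1 = (0.50×0.50)/0.108900 = 2.2957 and s = 1.2957.
a = μs = 0.65, b = (1−μ)s = 0.65.

a = 0.65, b = 0.65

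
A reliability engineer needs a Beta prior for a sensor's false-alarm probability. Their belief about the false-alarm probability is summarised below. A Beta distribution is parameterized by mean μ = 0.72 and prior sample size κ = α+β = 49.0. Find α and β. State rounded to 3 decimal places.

Split κ in proportion μ : (1−μ): α = 0.72·49.0 = 35.280, β = 49.0 − 35.280 = 13.720.

α = 35.280, β = 13.720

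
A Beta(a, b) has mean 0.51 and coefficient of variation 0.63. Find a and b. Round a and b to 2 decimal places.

a = 0.72, b = 0.70

Var = (CV·μ)² = (0.63×0.51)² = 0.103234.
a+b = μ(1−μ)/Var − 1 = 0.2499/0.103234 − 1 = 1.4207.
Thus a = 0.51·1.4207 = 0.72 and b = 0.49·1.4207 = 0.70.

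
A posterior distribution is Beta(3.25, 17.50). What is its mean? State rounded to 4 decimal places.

0.1566

E[X] = α/(α+β) = 3.25/20.75 = 0.1566.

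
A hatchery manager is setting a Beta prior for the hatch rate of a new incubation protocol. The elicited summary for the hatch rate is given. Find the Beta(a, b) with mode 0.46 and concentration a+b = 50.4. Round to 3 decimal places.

Since the density peak of Beta(a,b) is at (a−1)/(a+b−2),
a = 1 + 0.46(50.4−2) = 23.264 and b = 50.4 − 23.264 = 27.136.

a = 23.264, b = 27.136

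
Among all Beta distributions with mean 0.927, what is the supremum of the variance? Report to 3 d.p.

0.068

For fixed mean μ the Beta variance is μ(1−μ)/(α+β+1), increasing as α+β decreases.
Its least upper bound (not attained) is μ(1−μ) = 0.927·0.073 = 0.068.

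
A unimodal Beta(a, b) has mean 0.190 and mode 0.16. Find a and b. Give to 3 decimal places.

With s = a+b: μ = a/s and mode = (a−1)/(s−2). Eliminating a = μs,
μs − 1 = m(s−2) ⇒ s(μ−m) = 1−2m ⇒ s = 0.68/0.030 = 22.6667.
So a = μs = 4.307, b = (1−μ)s = 18.360.

a = 4.307, b = 18.360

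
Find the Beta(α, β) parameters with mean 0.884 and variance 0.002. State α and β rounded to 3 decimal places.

By moment matching, α+β = μ(1−μ)/σ² − 1 = (0.884·0.116)/0.002 − 1 = 51.2720 − 1 = 50.2720.
Since α/(α+β) = μ, α = 0.884·50.2720 = 44.440 and β = 0.116·50.2720 = 5.832.

α = 44.440, β = 5.832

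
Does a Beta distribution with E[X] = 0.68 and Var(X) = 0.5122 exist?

No

The Beta variance bound is σ² < μ(1−μ).
Here μ(1−μ) = 0.68×0.32 = 0.2176, and 0.5122 ≥ 0.2176.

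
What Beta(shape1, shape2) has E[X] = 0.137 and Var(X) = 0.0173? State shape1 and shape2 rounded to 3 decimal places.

shape1 = 0.799, shape2 = 5.035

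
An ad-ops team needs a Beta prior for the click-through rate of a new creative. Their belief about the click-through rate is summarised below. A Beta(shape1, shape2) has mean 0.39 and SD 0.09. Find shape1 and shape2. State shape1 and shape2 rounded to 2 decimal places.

shape1 = 11.06, shape2 = 17.31

First σ² = 0.0081. Setting shape1 = μn, shape2 = (1−μ)n with n = shape1+shape2,
μ(1−μ)/(n+1) = 0.0081 ⇒ n+1 = 0.2379/0.0081 = 29.3704 ⇒ n = 28.3704.
Hence shape1 = 0.39×28.3704 = 11.06, shape2 = 0.61×28.3704 = 17.31.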